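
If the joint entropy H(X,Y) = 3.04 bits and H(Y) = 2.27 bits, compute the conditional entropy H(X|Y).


H(X|Y) = H(X,Y) - H(Y) = 3.04 - 2.27 = 0.77

0.77 bits


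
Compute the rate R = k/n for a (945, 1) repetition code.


Rate = k/n = 1/945

1/945


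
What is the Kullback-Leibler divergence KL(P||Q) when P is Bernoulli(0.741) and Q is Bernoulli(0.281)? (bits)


KL = p*log2(p/q) + (1-p)*log2((1-p)/(1-q)) = 0.741*log2(0.741/0.281) + 0.259*log2(0.259/0.719) = 0.6551

0.6551 bits


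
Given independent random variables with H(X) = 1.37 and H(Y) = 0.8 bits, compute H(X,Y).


For independent variables, H(X,Y) = H(X) + H(Y) = 1.37 + 0.8 = 2.17

2.17 bits


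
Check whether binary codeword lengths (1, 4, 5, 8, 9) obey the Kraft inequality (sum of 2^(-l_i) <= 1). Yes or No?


Kraft sum = sum(2^(-l_i)) = 0.5996, need <= 1. Result: satisfied (a binary prefix-free code with these lengths exists)

Yes


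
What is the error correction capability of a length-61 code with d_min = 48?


Correction capability = floor((d-1)/2) = floor((48-1)/2) = 23

23 errors


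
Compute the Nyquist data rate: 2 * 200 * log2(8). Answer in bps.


Rate = 2 * B * log2(M) = 2 * 200 * 3.0 = 1200.0

1200.0 bps


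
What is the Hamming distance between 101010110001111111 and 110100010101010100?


Count differing positions: . ^ ^ ^ ^ . ^ . . ^ . . ^ . ^ . ^ ^ = 10 differences

10


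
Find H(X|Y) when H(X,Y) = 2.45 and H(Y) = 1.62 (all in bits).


H(X|Y) = H(X,Y) - H(Y) = 2.45 - 1.62 = 0.83

0.83 bits


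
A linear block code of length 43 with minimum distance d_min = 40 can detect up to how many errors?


Detection capability = d_min - 1 = 40 - 1 = 39

39 errors


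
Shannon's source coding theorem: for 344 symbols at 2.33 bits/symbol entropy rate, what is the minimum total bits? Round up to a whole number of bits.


Minimum bits >= n * H = 344 * 2.33 = 801.52, rounded up to a whole number of bits = 802

802 bits


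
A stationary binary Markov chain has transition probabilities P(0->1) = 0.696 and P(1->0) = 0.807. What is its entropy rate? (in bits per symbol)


Stationary distribution: pi_0 = p10/(p01+p10) = 0.5369, pi_1 = 0.4631. Entropy rate H' = pi_0*H(p01) + pi_1*H(p10) = 0.5369*0.8861 + 0.4631*0.7077 = 0.8035

0.8035 bits/symbol


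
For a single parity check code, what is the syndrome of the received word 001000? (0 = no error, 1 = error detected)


Syndrome = XOR of all bits = 0 XOR 0 XOR 1 XOR 0 XOR 0 XOR 0 = 1

1


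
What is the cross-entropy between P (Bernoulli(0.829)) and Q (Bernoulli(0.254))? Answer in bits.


H(P,Q) = -p*log2(q) - (1-p)*log2(1-q). -0.829*log2(0.254) = 1.639016; -0.171*log2(0.746) = 0.072291. H(P,Q) = 1.639016 + 0.072291 = 1.7113

1.7113 bits


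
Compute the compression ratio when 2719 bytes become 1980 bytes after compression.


Ratio = original / compressed = 2719 / 1980 = 1.3732

1.3732


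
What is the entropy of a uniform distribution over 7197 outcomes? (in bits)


H = log2(n) = log2(7197) = 12.8132

12.8132 bits


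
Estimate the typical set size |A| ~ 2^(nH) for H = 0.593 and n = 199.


log2|A_typical| = nH = 199 * 0.593 = 118.007, so |A_typical| ~ 2^118.007 = 3.339e+35

3.339e+35


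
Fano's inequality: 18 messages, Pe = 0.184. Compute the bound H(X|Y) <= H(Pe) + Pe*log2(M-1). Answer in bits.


H(Pe) = -Pe*log2(Pe) - (1-Pe)*log2(1-Pe) = -0.184*log2(0.184) - 0.816*log2(0.816) = 0.449369 + 0.239381 = 0.6887. Pe*log2(M-1) = 0.184*log2(17) = 0.752093. Bound = H(Pe) + Pe*log2(M-1) = 0.449369 + 0.239381 + 0.752093 = 1.4408

1.4408 bits


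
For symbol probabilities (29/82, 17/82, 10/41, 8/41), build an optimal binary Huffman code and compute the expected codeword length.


Huffman construction (repeatedly merge the two least-probable nodes; each merge adds 1 bit to every symbol beneath it): 8/41 + 17/82 = 33/82; 10/41 + 29/82 = 49/82; 33/82 + 49/82 = 1. Resulting codeword lengths (in the order the probabilities were given): (2, 2, 2, 2). L_avg = sum(p_i * l_i) = 29/82*2 + 17/82*2 + 10/41*2 + 8/41*2 = 2

2.0 bits


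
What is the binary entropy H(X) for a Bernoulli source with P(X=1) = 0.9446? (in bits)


H = -p*log2(p) - (1-p)*log2(1-p). -0.9446*log2(0.9446) = 0.077669; -0.0554*log2(0.0554) = 0.231238. H = 0.077669 + 0.231238 = 0.3089

0.3089 bits


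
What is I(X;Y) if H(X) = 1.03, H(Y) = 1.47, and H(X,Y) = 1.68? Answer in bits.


I(X;Y) = H(X) + H(Y) - H(X,Y) = 1.03 + 1.47 - 1.68 = 0.82

0.82 bits


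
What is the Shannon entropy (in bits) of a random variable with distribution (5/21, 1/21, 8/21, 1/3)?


H = -sum(p_i * log2(p_i)). Terms: -(5/21)*log2(5/21) = 0.492950; -(1/21)*log2(1/21) = 0.209158; -(8/21)*log2(8/21) = 0.530407; -(1/3)*log2(1/3) = 0.528321. H = 0.492950 + 0.209158 + 0.530407 + 0.528321 = 1.7608

1.7608 bits


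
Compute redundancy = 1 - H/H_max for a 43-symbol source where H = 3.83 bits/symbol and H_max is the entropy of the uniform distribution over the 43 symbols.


H_max = log2(K) = log2(43) = 5.4263 bits/symbol. Redundancy = 1 - H/H_max = 1 - 3.83/5.4263 = 1 - 0.7058 = 0.2942

0.2942


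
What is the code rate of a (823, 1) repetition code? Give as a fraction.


Rate = k/n = 1/823

1/823


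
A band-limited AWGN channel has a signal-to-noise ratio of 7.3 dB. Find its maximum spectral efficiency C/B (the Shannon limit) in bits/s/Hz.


SNR_linear = 10^(7.3/10) = 5.3703; C/B = log2(1 + SNR_linear) = log2(1 + 5.3703) = 2.6714

2.6714 bits/s/Hz


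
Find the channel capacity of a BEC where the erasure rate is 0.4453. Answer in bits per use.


C = 1 - epsilon = 1 - 0.4453 = 0.5547

0.5547 bits


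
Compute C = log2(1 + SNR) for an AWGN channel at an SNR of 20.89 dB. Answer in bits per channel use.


SNR_linear = 10^(20.89/10) = 122.7439; C = log2(1 + SNR_linear) = log2(1 + 122.7439) = 6.9512

6.9512 bits/channel use


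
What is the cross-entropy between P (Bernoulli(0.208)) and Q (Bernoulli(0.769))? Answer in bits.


H(P,Q) = -p*log2(q) - (1-p)*log2(1-q). -0.208*log2(0.769) = 0.078820; -0.792*log2(0.231) = 1.674316. H(P,Q) = 0.078820 + 1.674316 = 1.7531

1.7531 bits


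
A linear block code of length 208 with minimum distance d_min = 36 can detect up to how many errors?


Detection capability = d_min - 1 = 36 - 1 = 35

35 errors


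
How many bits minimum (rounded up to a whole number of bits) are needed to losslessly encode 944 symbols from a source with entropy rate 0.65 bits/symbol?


Minimum bits >= n * H = 944 * 0.65 = 613.6, rounded up to a whole number of bits = 614

614 bits


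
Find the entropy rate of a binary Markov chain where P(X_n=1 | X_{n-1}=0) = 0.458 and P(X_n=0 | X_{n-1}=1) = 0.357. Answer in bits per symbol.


Stationary distribution: pi_0 = p10/(p01+p10) = 0.438, pi_1 = 0.562. Entropy rate H' = pi_0*H(p01) + pi_1*H(p10) = 0.438*0.9949 + 0.562*0.9402 = 0.9641

0.9641 bits/symbol


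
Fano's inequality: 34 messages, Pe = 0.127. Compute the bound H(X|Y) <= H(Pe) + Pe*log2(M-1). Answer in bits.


H(Pe) = -Pe*log2(Pe) - (1-Pe)*log2(1-Pe) = -0.127*log2(0.127) - 0.873*log2(0.873) = 0.378092 + 0.171061 = 0.5492. Pe*log2(M-1) = 0.127*log2(33) = 0.640638. Bound = H(Pe) + Pe*log2(M-1) = 0.378092 + 0.171061 + 0.640638 = 1.1898

1.1898 bits


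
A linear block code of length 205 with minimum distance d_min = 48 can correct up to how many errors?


Correction capability = floor((d-1)/2) = floor((48-1)/2) = 23

23 errors


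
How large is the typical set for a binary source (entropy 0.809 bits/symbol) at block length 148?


log2|A_typical| = nH = 148 * 0.809 = 119.732, so |A_typical| ~ 2^119.732 = 1.104e+36

1.104e+36


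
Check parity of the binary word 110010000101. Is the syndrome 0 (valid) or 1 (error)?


Syndrome = XOR of all bits = 1 XOR 1 XOR 0 XOR 0 XOR 1 XOR 0 XOR 0 XOR 0 XOR 0 XOR 1 XOR 0 XOR 1 = 1

1


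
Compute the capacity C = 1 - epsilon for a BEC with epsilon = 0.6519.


C = 1 - epsilon = 1 - 0.6519 = 0.3481

0.3481 bits


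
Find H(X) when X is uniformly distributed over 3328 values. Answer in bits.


H = log2(n) = log2(3328) = 11.7004

11.7004 bits


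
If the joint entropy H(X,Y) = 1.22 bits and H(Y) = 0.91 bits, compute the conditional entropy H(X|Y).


H(X|Y) = H(X,Y) - H(Y) = 1.22 - 0.91 = 0.31

0.31 bits


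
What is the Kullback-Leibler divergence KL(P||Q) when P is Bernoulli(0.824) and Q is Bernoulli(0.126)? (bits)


KL = p*log2(p/q) + (1-p)*log2((1-p)/(1-q)) = 0.824*log2(0.824/0.126) + 0.176*log2(0.176/0.874) = 1.8255

1.8255 bits


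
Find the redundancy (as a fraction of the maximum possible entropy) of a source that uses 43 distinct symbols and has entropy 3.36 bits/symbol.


H_max = log2(K) = log2(43) = 5.4263 bits/symbol. Redundancy = 1 - H/H_max = 1 - 3.36/5.4263 = 1 - 0.6192 = 0.3808

0.3808


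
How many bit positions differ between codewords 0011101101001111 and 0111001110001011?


Count differing positions: . ^ . . ^ . . . ^ ^ . . . ^ . . = 5 differences

5


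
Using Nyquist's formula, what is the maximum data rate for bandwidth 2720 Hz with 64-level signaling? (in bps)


Rate = 2 * B * log2(M) = 2 * 2720 * 6.0 = 32640.0

32640.0 bps


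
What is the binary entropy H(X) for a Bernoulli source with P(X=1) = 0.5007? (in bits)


H = -p*log2(p) - (1-p)*log2(1-p). -0.5007*log2(0.5007) = 0.499689; -0.4993*log2(0.4993) = 0.500309. H = 0.499689 + 0.500309 = 1.0

1.0 bits


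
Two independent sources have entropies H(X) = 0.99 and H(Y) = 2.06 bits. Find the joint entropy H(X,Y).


For independent variables, H(X,Y) = H(X) + H(Y) = 0.99 + 2.06 = 3.05

3.05 bits


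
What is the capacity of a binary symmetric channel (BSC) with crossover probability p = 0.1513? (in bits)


H(p) = -p*log2(p) - (1-p)*log2(1-p) = -0.1513*log2(0.1513) - 0.8487*log2(0.8487) = 0.412219 + 0.200865 = 0.6131. C = 1 - H(p) = 1 - 0.6131 = 0.3869

0.3869 bits


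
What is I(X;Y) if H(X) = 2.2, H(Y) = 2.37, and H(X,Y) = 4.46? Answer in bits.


I(X;Y) = H(X) + H(Y) - H(X,Y) = 2.2 + 2.37 - 4.46 = 0.11

0.11 bits


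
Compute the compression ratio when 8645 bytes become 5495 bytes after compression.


Ratio = original / compressed = 8645 / 5495 = 1.5732

1.5732


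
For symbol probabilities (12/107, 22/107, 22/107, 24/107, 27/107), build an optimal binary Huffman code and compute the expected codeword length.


Huffman construction (repeatedly merge the two least-probable nodes; each merge adds 1 bit to every symbol beneath it): 12/107 + 22/107 = 34/107; 22/107 + 24/107 = 46/107; 27/107 + 34/107 = 61/107; 46/107 + 61/107 = 1. Resulting codeword lengths (in the order the probabilities were given): (3, 3, 2, 2, 2). L_avg = sum(p_i * l_i) = 12/107*3 + 22/107*3 + 22/107*2 + 24/107*2 + 27/107*2 = 248/107 = 2.3178

2.3178 bits


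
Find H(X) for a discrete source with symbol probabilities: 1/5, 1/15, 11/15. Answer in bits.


H = -sum(p_i * log2(p_i)). Terms: -(1/5)*log2(1/5) = 0.464386; -(1/15)*log2(1/15) = 0.260459; -(11/15)*log2(11/15) = 0.328137. H = 0.464386 + 0.260459 + 0.328137 = 1.053

1.053 bits


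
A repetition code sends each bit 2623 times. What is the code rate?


Rate = k/n = 1/2623

1/2623


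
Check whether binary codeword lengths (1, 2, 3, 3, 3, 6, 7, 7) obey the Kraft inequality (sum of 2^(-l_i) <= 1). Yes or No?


Kraft sum = sum(2^(-l_i)) = 1.1562, need <= 1. Result: violated (a binary prefix-free code with these lengths cannot exist)

No


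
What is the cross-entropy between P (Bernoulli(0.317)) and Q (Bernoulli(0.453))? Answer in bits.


H(P,Q) = -p*log2(q) - (1-p)*log2(1-q). -0.317*log2(0.453) = 0.362146; -0.683*log2(0.547) = 0.594474. H(P,Q) = 0.362146 + 0.594474 = 0.9566

0.9566 bits


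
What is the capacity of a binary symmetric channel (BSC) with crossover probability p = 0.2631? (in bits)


H(p) = -p*log2(p) - (1-p)*log2(1-p) = -0.2631*log2(0.2631) - 0.7369*log2(0.7369) = 0.506814 + 0.324574 = 0.8314. C = 1 - H(p) = 1 - 0.8314 = 0.1686

0.1686 bits


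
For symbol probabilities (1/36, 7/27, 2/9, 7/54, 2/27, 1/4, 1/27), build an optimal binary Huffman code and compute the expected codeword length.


Huffman construction (repeatedly merge the two least-probable nodes; each merge adds 1 bit to every symbol beneath it): 1/36 + 1/27 = 7/108; 7/108 + 2/27 = 5/36; 7/54 + 5/36 = 29/108; 2/9 + 1/4 = 17/36; 7/27 + 29/108 = 19/36; 17/36 + 19/36 = 1. Resulting codeword lengths (in the order the probabilities were given): (5, 2, 2, 3, 4, 2, 5). L_avg = sum(p_i * l_i) = 1/36*5 + 7/27*2 + 2/9*2 + 7/54*3 + 2/27*4 + 1/4*2 + 1/27*5 = 89/36 = 2.4722

2.4722 bits


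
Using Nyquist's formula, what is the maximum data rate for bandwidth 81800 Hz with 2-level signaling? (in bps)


Rate = 2 * B * log2(M) = 2 * 81800 * 1.0 = 163600.0

163600.0 bps


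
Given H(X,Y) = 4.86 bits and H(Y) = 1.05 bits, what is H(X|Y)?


H(X|Y) = H(X,Y) - H(Y) = 4.86 - 1.05 = 3.81

3.81 bits


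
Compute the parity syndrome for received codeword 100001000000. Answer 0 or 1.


Syndrome = XOR of all bits = 1 XOR 0 XOR 0 XOR 0 XOR 0 XOR 1 XOR 0 XOR 0 XOR 0 XOR 0 XOR 0 XOR 0 = 0

0


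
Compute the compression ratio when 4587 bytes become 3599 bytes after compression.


Ratio = original / compressed = 4587 / 3599 = 1.2745

1.2745


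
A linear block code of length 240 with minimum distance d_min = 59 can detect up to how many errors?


Detection capability = d_min - 1 = 59 - 1 = 58

58 errors


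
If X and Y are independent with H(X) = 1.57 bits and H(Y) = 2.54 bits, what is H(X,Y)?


For independent variables, H(X,Y) = H(X) + H(Y) = 1.57 + 2.54 = 4.11

4.11 bits


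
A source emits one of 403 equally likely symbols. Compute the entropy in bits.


H = log2(n) = log2(403) = 8.6546

8.6546 bits


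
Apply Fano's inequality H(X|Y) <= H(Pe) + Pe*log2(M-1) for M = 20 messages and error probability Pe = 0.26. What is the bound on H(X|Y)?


H(Pe) = -Pe*log2(Pe) - (1-Pe)*log2(1-Pe) = -0.26*log2(0.26) - 0.74*log2(0.74) = 0.505288 + 0.321458 = 0.8267. Pe*log2(M-1) = 0.26*log2(19) = 1.104461. Bound = H(Pe) + Pe*log2(M-1) = 0.505288 + 0.321458 + 1.104461 = 1.9312

1.9312 bits


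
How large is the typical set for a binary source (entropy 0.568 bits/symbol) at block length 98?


log2|A_typical| = nH = 98 * 0.568 = 55.664, so |A_typical| ~ 2^55.664 = 5.709e+16

5.709e+16


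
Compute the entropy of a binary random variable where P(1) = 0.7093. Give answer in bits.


H = -p*log2(p) - (1-p)*log2(1-p). -0.7093*log2(0.7093) = 0.351481; -0.2907*log2(0.2907) = 0.518143. H = 0.351481 + 0.518143 = 0.8696

0.8696 bits


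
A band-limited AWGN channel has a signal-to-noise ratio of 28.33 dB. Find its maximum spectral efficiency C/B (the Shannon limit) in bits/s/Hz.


SNR_linear = 10^(28.33/10) = 680.7694; C/B = log2(1 + SNR_linear) = log2(1 + 680.7694) = 9.4131

9.4131 bits/s/Hz


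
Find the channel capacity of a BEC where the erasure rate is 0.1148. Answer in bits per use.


C = 1 - epsilon = 1 - 0.1148 = 0.8852

0.8852 bits


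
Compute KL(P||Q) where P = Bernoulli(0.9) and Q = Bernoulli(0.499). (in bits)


KL = p*log2(p/q) + (1-p)*log2((1-p)/(1-q)) = 0.9*log2(0.9/0.499) + 0.1*log2(0.1/0.501) = 0.5333

0.5333 bits


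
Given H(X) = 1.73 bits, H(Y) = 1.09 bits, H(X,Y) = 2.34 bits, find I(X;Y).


I(X;Y) = H(X) + H(Y) - H(X,Y) = 1.73 + 1.09 - 2.34 = 0.48

0.48 bits


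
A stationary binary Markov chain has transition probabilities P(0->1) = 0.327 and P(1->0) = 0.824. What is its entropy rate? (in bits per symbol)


Stationary distribution: pi_0 = p10/(p01+p10) = 0.7159, pi_1 = 0.2841. Entropy rate H' = pi_0*H(p01) + pi_1*H(p10) = 0.7159*0.9118 + 0.2841*0.6712 = 0.8435

0.8435 bits/symbol


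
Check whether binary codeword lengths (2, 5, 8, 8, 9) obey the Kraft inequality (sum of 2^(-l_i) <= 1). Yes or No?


Kraft sum = sum(2^(-l_i)) = 0.291, need <= 1. Result: satisfied (a binary prefix-free code with these lengths exists)

Yes


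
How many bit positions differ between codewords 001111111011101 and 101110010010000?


Count differing positions: ^ . . . . ^ ^ . ^ . . ^ ^ . ^ = 7 differences

7


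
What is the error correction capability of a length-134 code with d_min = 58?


Correction capability = floor((d-1)/2) = floor((58-1)/2) = 28

28 errors


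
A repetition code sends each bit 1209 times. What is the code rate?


Rate = k/n = 1/1209

1/1209


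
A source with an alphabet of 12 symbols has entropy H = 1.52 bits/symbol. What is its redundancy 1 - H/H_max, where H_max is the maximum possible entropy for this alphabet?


H_max = log2(K) = log2(12) = 3.585 bits/symbol. Redundancy = 1 - H/H_max = 1 - 1.52/3.585 = 1 - 0.424 = 0.576

0.576


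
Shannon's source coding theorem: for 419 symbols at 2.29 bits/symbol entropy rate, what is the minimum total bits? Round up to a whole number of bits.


Minimum bits >= n * H = 419 * 2.29 = 959.51, rounded up to a whole number of bits = 960

960 bits


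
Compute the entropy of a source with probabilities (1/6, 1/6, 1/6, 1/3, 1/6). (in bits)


H = -sum(p_i * log2(p_i)). Terms: -(1/6)*log2(1/6) = 0.430827; -(1/6)*log2(1/6) = 0.430827; -(1/6)*log2(1/6) = 0.430827; -(1/3)*log2(1/3) = 0.528321; -(1/6)*log2(1/6) = 0.430827. H = 0.430827 + 0.430827 + 0.430827 + 0.528321 + 0.430827 = 2.2516

2.2516 bits


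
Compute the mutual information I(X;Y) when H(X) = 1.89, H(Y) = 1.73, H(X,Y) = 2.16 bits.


I(X;Y) = H(X) + H(Y) - H(X,Y) = 1.89 + 1.73 - 2.16 = 1.46

1.46 bits


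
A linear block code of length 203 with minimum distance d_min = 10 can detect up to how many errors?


Detection capability = d_min - 1 = 10 - 1 = 9

9 errors


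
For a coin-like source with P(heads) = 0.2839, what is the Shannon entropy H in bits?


H = -p*log2(p) - (1-p)*log2(1-p). -0.2839*log2(0.2839) = 0.515717; -0.7161*log2(0.7161) = 0.344993. H = 0.515717 + 0.344993 = 0.8607

0.8607 bits


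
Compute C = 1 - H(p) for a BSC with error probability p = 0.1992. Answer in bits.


H(p) = -p*log2(p) - (1-p)*log2(1-p) = -0.1992*log2(0.1992) - 0.8008*log2(0.8008) = 0.463680 + 0.256645 = 0.7203. C = 1 - H(p) = 1 - 0.7203 = 0.2797

0.2797 bits


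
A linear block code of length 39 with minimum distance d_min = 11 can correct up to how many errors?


Correction capability = floor((d-1)/2) = floor((11-1)/2) = 5

5 errors


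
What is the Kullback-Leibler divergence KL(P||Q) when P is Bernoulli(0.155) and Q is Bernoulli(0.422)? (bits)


KL = p*log2(p/q) + (1-p)*log2((1-p)/(1-q)) = 0.155*log2(0.155/0.422) + 0.845*log2(0.845/0.578) = 0.239

0.239 bits


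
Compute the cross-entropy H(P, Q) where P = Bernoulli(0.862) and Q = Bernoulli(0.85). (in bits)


H(P,Q) = -p*log2(q) - (1-p)*log2(1-q). -0.862*log2(0.85) = 0.202109; -0.138*log2(0.15) = 0.377701. H(P,Q) = 0.202109 + 0.377701 = 0.5798

0.5798 bits


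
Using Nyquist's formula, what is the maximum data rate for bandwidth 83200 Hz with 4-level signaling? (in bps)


Rate = 2 * B * log2(M) = 2 * 83200 * 2.0 = 332800.0

332800.0 bps


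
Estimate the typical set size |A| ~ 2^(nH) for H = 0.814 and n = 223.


log2|A_typical| = nH = 223 * 0.814 = 181.522, so |A_typical| ~ 2^181.522 = 4.401e+54

4.401e+54


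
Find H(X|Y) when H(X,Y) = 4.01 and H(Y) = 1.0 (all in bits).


H(X|Y) = H(X,Y) - H(Y) = 4.01 - 1.0 = 3.01

3.01 bits


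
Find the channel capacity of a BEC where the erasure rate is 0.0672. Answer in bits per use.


C = 1 - epsilon = 1 - 0.0672 = 0.9328

0.9328 bits


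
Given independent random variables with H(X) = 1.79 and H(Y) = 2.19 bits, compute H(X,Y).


For independent variables, H(X,Y) = H(X) + H(Y) = 1.79 + 2.19 = 3.98

3.98 bits


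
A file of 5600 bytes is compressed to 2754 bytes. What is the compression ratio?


Ratio = original / compressed = 5600 / 2754 = 2.0334

2.0334


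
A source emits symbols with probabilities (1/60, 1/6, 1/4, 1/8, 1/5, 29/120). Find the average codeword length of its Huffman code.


Huffman construction (repeatedly merge the two least-probable nodes; each merge adds 1 bit to every symbol beneath it): 1/60 + 1/8 = 17/120; 17/120 + 1/6 = 37/120; 1/5 + 29/120 = 53/120; 1/4 + 37/120 = 67/120; 53/120 + 67/120 = 1. Resulting codeword lengths (in the order the probabilities were given): (4, 3, 2, 4, 2, 2). L_avg = sum(p_i * l_i) = 1/60*4 + 1/6*3 + 1/4*2 + 1/8*4 + 1/5*2 + 29/120*2 = 49/20 = 2.45

2.45 bits


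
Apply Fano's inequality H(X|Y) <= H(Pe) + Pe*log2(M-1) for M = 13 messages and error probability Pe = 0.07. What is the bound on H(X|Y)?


H(Pe) = -Pe*log2(Pe) - (1-Pe)*log2(1-Pe) = -0.07*log2(0.07) - 0.93*log2(0.93) = 0.268555 + 0.097369 = 0.3659. Pe*log2(M-1) = 0.07*log2(12) = 0.250947. Bound = H(Pe) + Pe*log2(M-1) = 0.268555 + 0.097369 + 0.250947 = 0.6169

0.6169 bits


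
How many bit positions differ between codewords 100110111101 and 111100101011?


Count differing positions: . ^ ^ . ^ . . ^ . ^ ^ . = 6 differences

6


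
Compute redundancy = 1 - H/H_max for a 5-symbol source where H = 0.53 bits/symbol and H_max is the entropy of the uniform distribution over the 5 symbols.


H_max = log2(K) = log2(5) = 2.3219 bits/symbol. Redundancy = 1 - H/H_max = 1 - 0.53/2.3219 = 1 - 0.2283 = 0.7717

0.7717


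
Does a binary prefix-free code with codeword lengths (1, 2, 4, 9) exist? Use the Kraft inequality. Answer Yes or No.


Kraft sum = sum(2^(-l_i)) = 0.8145, need <= 1. Result: satisfied (a binary prefix-free code with these lengths exists)

Yes


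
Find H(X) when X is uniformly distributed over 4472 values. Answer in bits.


H = log2(n) = log2(4472) = 12.1267

12.1267 bits


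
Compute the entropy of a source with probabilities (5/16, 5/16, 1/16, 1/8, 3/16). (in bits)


H = -sum(p_i * log2(p_i)). Terms: -(5/16)*log2(5/16) = 0.524397; -(5/16)*log2(5/16) = 0.524397; -(1/16)*log2(1/16) = 0.250000; -(1/8)*log2(1/8) = 0.375000; -(3/16)*log2(3/16) = 0.452820. H = 0.524397 + 0.524397 + 0.250000 + 0.375000 + 0.452820 = 2.1266

2.1266 bits


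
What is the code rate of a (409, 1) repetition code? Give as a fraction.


Rate = k/n = 1/409

1/409


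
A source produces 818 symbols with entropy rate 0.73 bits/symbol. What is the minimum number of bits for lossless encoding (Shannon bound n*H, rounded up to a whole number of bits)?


Minimum bits >= n * H = 818 * 0.73 = 597.14, rounded up to a whole number of bits = 598

598 bits


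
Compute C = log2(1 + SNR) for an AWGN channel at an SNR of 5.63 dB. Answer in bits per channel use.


SNR_linear = 10^(5.63/10) = 3.6559; C = log2(1 + SNR_linear) = log2(1 + 3.6559) = 2.2191

2.2191 bits/channel use


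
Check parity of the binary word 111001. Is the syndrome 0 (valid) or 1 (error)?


Syndrome = XOR of all bits = 1 XOR 1 XOR 1 XOR 0 XOR 0 XOR 1 = 0

0


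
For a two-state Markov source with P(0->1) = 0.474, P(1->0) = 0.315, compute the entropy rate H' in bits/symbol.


Stationary distribution: pi_0 = p10/(p01+p10) = 0.3992, pi_1 = 0.6008. Entropy rate H' = pi_0*H(p01) + pi_1*H(p10) = 0.3992*0.998 + 0.6008*0.8989 = 0.9385

0.9385 bits/symbol


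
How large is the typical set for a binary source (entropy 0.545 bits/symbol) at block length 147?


log2|A_typical| = nH = 147 * 0.545 = 80.115, so |A_typical| ~ 2^80.115 = 1.309e+24

1.309e+24


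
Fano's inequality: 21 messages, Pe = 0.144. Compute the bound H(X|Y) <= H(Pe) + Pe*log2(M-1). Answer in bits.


H(Pe) = -Pe*log2(Pe) - (1-Pe)*log2(1-Pe) = -0.144*log2(0.144) - 0.856*log2(0.856) = 0.402604 + 0.192016 = 0.5946. Pe*log2(M-1) = 0.144*log2(20) = 0.622358. Bound = H(Pe) + Pe*log2(M-1) = 0.402604 + 0.192016 + 0.622358 = 1.217

1.217 bits


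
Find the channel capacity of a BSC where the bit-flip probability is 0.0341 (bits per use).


H(p) = -p*log2(p) - (1-p)*log2(1-p) = -0.0341*log2(0.0341) - 0.9659*log2(0.9659) = 0.166206 + 0.048347 = 0.2146. C = 1 - H(p) = 1 - 0.2146 = 0.7854

0.7854 bits


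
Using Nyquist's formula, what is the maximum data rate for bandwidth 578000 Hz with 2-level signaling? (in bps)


Rate = 2 * B * log2(M) = 2 * 578000 * 1.0 = 1156000.0

1156000.0 bps


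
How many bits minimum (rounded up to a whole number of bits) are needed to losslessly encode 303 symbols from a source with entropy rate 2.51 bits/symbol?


Minimum bits >= n * H = 303 * 2.51 = 760.53, rounded up to a whole number of bits = 761

761 bits


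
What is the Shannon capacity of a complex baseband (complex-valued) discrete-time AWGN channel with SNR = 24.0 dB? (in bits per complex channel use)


SNR_linear = 10^(24.0/10) = 251.1886; C = log2(1 + SNR_linear) = log2(1 + 251.1886) = 7.9784

7.9784 bits/channel use


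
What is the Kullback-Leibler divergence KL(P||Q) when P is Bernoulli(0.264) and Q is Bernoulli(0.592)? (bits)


KL = p*log2(p/q) + (1-p)*log2((1-p)/(1-q)) = 0.264*log2(0.264/0.592) + 0.736*log2(0.736/0.408) = 0.3189

0.3189 bits


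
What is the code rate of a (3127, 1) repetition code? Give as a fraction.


Rate = k/n = 1/3127

1/3127


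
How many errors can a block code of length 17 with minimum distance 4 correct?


Correction capability = floor((d-1)/2) = floor((4-1)/2) = 1

1 errors


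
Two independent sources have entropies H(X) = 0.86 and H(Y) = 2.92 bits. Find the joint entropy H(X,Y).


For independent variables, H(X,Y) = H(X) + H(Y) = 0.86 + 2.92 = 3.78

3.78 bits


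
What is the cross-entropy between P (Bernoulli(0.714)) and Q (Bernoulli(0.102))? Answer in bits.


H(P,Q) = -p*log2(q) - (1-p)*log2(1-q). -0.714*log2(0.102) = 2.351458; -0.286*log2(0.898) = 0.044391. H(P,Q) = 2.351458 + 0.044391 = 2.3958

2.3958 bits


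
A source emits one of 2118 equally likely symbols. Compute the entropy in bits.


H = log2(n) = log2(2118) = 11.0485

11.0485 bits


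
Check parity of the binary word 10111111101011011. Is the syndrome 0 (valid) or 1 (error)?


Syndrome = XOR of all bits = 1 XOR 0 XOR 1 XOR 1 XOR 1 XOR 1 XOR 1 XOR 1 XOR 1 XOR 0 XOR 1 XOR 0 XOR 1 XOR 1 XOR 0 XOR 1 XOR 1 = 1

1


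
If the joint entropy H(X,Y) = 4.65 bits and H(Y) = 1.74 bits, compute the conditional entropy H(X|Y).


H(X|Y) = H(X,Y) - H(Y) = 4.65 - 1.74 = 2.91

2.91 bits


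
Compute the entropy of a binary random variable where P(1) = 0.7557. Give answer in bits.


H = -p*log2(p) - (1-p)*log2(1-p). -0.7557*log2(0.7557) = 0.305389; -0.2443*log2(0.2443) = 0.496729. H = 0.305389 + 0.496729 = 0.8021

0.8021 bits


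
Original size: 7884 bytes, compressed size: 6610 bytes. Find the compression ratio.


Ratio = original / compressed = 7884 / 6610 = 1.1927

1.1927


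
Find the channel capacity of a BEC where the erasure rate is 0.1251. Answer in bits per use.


C = 1 - epsilon = 1 - 0.1251 = 0.8749

0.8749 bits


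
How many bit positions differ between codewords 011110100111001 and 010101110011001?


Count differing positions: . . ^ . ^ ^ . ^ . ^ . . . . . = 5 differences

5


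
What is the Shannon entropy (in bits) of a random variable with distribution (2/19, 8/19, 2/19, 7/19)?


H = -sum(p_i * log2(p_i)). Terms: -(2/19)*log2(2/19) = 0.341887; -(8/19)*log2(8/19) = 0.525443; -(2/19)*log2(2/19) = 0.341887; -(7/19)*log2(7/19) = 0.530737. H = 0.341887 + 0.525443 + 0.341887 + 0.530737 = 1.74

1.74 bits


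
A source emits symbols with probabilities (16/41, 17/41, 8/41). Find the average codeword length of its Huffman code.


Huffman construction (repeatedly merge the two least-probable nodes; each merge adds 1 bit to every symbol beneath it): 8/41 + 16/41 = 24/41; 17/41 + 24/41 = 1. Resulting codeword lengths (in the order the probabilities were given): (2, 1, 2). L_avg = sum(p_i * l_i) = 16/41*2 + 17/41*1 + 8/41*2 = 65/41 = 1.5854

1.5854 bits


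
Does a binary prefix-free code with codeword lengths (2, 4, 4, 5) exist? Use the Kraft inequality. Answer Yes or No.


Kraft sum = sum(2^(-l_i)) = 0.4062, need <= 1. Result: satisfied (a binary prefix-free code with these lengths exists)

Yes


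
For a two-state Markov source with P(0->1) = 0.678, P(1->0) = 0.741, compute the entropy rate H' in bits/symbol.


Stationary distribution: pi_0 = p10/(p01+p10) = 0.5222, pi_1 = 0.4778. Entropy rate H' = pi_0*H(p01) + pi_1*H(p10) = 0.5222*0.9065 + 0.4778*0.8252 = 0.8677

0.8677 bits/symbol


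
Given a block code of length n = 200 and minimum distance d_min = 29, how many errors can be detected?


Detection capability = d_min - 1 = 29 - 1 = 28

28 errors


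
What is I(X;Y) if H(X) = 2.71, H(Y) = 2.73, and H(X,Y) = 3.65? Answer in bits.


I(X;Y) = H(X) + H(Y) - H(X,Y) = 2.71 + 2.73 - 3.65 = 1.79

1.79 bits


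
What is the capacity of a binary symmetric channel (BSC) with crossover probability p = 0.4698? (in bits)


H(p) = -p*log2(p) - (1-p)*log2(1-p) = -0.4698*log2(0.4698) - 0.5302*log2(0.5302) = 0.512026 + 0.485341 = 0.9974. C = 1 - H(p) = 1 - 0.9974 = 0.0026

0.0026 bits


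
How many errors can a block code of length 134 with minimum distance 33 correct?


Correction capability = floor((d-1)/2) = floor((33-1)/2) = 16

16 errors


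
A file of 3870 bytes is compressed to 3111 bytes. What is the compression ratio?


Ratio = original / compressed = 3870 / 3111 = 1.244

1.244


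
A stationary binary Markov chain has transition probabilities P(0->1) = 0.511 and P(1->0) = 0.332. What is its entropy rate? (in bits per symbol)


Stationary distribution: pi_0 = p10/(p01+p10) = 0.3938, pi_1 = 0.6062. Entropy rate H' = pi_0*H(p01) + pi_1*H(p10) = 0.3938*0.9997 + 0.6062*0.917 = 0.9495

0.9495 bits/symbol


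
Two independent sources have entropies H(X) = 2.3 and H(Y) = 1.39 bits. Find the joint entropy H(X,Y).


For independent variables, H(X,Y) = H(X) + H(Y) = 2.3 + 1.39 = 3.69

3.69 bits


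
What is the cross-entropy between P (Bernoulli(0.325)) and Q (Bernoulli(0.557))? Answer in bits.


H(P,Q) = -p*log2(q) - (1-p)*log2(1-q). -0.325*log2(0.557) = 0.274381; -0.675*log2(0.443) = 0.792869. H(P,Q) = 0.274381 + 0.792869 = 1.0673

1.0673 bits


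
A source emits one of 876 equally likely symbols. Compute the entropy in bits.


H = log2(n) = log2(876) = 9.7748

9.7748 bits


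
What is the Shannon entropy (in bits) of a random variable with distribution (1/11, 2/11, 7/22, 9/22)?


H = -sum(p_i * log2(p_i)). Terms: -(1/11)*log2(1/11) = 0.314494; -(2/11)*log2(2/11) = 0.447169; -(7/22)*log2(7/22) = 0.525661; -(9/22)*log2(9/22) = 0.527525. H = 0.314494 + 0.447169 + 0.525661 + 0.527525 = 1.8148

1.8148 bits


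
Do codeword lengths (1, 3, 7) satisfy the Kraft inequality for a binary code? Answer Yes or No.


Kraft sum = sum(2^(-l_i)) = 0.6328, need <= 1. Result: satisfied (a binary prefix-free code with these lengths exists)

Yes


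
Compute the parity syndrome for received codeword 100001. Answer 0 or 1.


Syndrome = XOR of all bits = 1 XOR 0 XOR 0 XOR 0 XOR 0 XOR 1 = 0

0


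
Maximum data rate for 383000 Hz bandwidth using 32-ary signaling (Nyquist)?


Rate = 2 * B * log2(M) = 2 * 383000 * 5.0 = 3830000.0

3830000.0 bps


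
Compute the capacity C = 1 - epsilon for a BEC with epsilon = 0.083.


C = 1 - epsilon = 1 - 0.083 = 0.917

0.917 bits


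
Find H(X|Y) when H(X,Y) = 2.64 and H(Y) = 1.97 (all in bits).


H(X|Y) = H(X,Y) - H(Y) = 2.64 - 1.97 = 0.67

0.67 bits


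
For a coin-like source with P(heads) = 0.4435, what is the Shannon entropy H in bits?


H = -p*log2(p) - (1-p)*log2(1-p). -0.4435*log2(0.4435) = 0.520223; -0.5565*log2(0.5565) = 0.470547. H = 0.520223 + 0.470547 = 0.9908

0.9908 bits


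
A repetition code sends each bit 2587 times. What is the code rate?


Rate = k/n = 1/2587

1/2587


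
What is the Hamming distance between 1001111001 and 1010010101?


Count differing positions: . . ^ ^ ^ . ^ ^ . . = 5 differences

5


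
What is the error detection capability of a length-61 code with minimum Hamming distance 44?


Detection capability = d_min - 1 = 44 - 1 = 43

43 errors


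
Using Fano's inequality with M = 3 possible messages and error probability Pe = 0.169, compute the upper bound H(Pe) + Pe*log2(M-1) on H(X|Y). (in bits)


H(Pe) = -Pe*log2(Pe) - (1-Pe)*log2(1-Pe) = -0.169*log2(0.169) - 0.831*log2(0.831) = 0.433469 + 0.221943 = 0.6554. Pe*log2(M-1) = 0.169*log2(2) = 0.169000. Bound = H(Pe) + Pe*log2(M-1) = 0.433469 + 0.221943 + 0.169000 = 0.8244

0.8244 bits


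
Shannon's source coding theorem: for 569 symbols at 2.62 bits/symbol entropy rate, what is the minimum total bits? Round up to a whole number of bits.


Minimum bits >= n * H = 569 * 2.62 = 1490.78, rounded up to a whole number of bits = 1491

1491 bits


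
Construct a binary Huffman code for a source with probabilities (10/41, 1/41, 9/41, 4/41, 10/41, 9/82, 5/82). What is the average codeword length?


Huffman construction (repeatedly merge the two least-probable nodes; each merge adds 1 bit to every symbol beneath it): 1/41 + 5/82 = 7/82; 7/82 + 4/41 = 15/82; 9/82 + 15/82 = 12/41; 9/41 + 10/41 = 19/41; 10/41 + 12/41 = 22/41; 19/41 + 22/41 = 1. Resulting codeword lengths (in the order the probabilities were given): (2, 5, 2, 4, 2, 3, 5). L_avg = sum(p_i * l_i) = 10/41*2 + 1/41*5 + 9/41*2 + 4/41*4 + 10/41*2 + 9/82*3 + 5/82*5 = 105/41 = 2.561

2.561 bits


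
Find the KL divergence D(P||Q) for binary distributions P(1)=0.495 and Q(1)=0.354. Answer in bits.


KL = p*log2(p/q) + (1-p)*log2((1-p)/(1-q)) = 0.495*log2(0.495/0.354) + 0.505*log2(0.505/0.646) = 0.06

0.06 bits


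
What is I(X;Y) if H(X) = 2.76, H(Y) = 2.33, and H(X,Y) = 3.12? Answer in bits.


I(X;Y) = H(X) + H(Y) - H(X,Y) = 2.76 + 2.33 - 3.12 = 1.97

1.97 bits


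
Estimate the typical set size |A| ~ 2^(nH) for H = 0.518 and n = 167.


log2|A_typical| = nH = 167 * 0.518 = 86.506, so |A_typical| ~ 2^86.506 = 1.099e+26

1.099e+26


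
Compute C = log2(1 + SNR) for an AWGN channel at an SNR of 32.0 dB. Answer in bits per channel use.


SNR_linear = 10^(32.0/10) = 1584.8932; C = log2(1 + SNR_linear) = log2(1 + 1584.8932) = 10.6311

10.6311 bits/channel use


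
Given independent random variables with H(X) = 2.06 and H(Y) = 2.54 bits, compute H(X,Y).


For independent variables, H(X,Y) = H(X) + H(Y) = 2.06 + 2.54 = 4.6

4.6 bits


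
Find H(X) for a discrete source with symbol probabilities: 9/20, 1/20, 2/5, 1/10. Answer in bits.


H = -sum(p_i * log2(p_i)). Terms: -(9/20)*log2(9/20) = 0.518401; -(1/20)*log2(1/20) = 0.216096; -(2/5)*log2(2/5) = 0.528771; -(1/10)*log2(1/10) = 0.332193. H = 0.518401 + 0.216096 + 0.528771 + 0.332193 = 1.5955

1.5955 bits


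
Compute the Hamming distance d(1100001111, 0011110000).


Count differing positions: ^ ^ ^ ^ ^ ^ ^ ^ ^ ^ = 10 differences

10


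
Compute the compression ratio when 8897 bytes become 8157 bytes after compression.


Ratio = original / compressed = 8897 / 8157 = 1.0907

1.0907


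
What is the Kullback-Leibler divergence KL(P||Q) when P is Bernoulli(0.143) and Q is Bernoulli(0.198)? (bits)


KL = p*log2(p/q) + (1-p)*log2((1-p)/(1-q)) = 0.143*log2(0.143/0.198) + 0.857*log2(0.857/0.802) = 0.0149

0.0149 bits


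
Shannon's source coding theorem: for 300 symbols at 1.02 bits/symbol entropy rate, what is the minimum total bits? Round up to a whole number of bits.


Minimum bits >= n * H = 300 * 1.02 = 306.0, rounded up to a whole number of bits = 306

306 bits


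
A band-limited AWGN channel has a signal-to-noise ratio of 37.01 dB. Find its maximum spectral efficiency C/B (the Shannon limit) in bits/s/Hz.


SNR_linear = 10^(37.01/10) = 5023.4259; C/B = log2(1 + SNR_linear) = log2(1 + 5023.4259) = 12.2947

12.2947 bits/s/Hz


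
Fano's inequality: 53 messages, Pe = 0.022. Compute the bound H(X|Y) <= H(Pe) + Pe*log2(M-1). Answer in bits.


H(Pe) = -Pe*log2(Pe) - (1-Pe)*log2(1-Pe) = -0.022*log2(0.022) - 0.978*log2(0.978) = 0.121140 + 0.031388 = 0.1525. Pe*log2(M-1) = 0.022*log2(52) = 0.125410. Bound = H(Pe) + Pe*log2(M-1) = 0.121140 + 0.031388 + 0.125410 = 0.2779

0.2779 bits


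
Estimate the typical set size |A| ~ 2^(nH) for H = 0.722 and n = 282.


log2|A_typical| = nH = 282 * 0.722 = 203.604, so |A_typical| ~ 2^203.604 = 1.954e+61

1.954e+61


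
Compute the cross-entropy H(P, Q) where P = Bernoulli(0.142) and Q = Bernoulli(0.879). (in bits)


H(P,Q) = -p*log2(q) - (1-p)*log2(1-q). -0.142*log2(0.879) = 0.026421; -0.858*log2(0.121) = 2.614258. H(P,Q) = 0.026421 + 2.614258 = 2.6407

2.6407 bits


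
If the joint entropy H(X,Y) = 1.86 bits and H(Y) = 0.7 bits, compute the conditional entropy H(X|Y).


H(X|Y) = H(X,Y) - H(Y) = 1.86 - 0.7 = 1.16

1.16 bits


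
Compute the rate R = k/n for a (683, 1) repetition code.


Rate = k/n = 1/683

1/683


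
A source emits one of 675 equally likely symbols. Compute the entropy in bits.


H = log2(n) = log2(675) = 9.3987

9.3987 bits


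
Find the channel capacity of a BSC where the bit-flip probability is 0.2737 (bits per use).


H(p) = -p*log2(p) - (1-p)*log2(1-p) = -0.2737*log2(0.2737) - 0.7263*log2(0.7263) = 0.511636 + 0.335088 = 0.8467. C = 1 - H(p) = 1 - 0.8467 = 0.1533

0.1533 bits


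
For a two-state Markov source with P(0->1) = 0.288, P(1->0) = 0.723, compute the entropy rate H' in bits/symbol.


Stationary distribution: pi_0 = p10/(p01+p10) = 0.7151, pi_1 = 0.2849. Entropy rate H' = pi_0*H(p01) + pi_1*H(p10) = 0.7151*0.8661 + 0.2849*0.8513 = 0.8619

0.8619 bits/symbol


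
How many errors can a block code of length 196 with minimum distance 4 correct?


Correction capability = floor((d-1)/2) = floor((4-1)/2) = 1

1 errors


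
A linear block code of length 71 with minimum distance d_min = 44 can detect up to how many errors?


Detection capability = d_min - 1 = 44 - 1 = 43

43 errors


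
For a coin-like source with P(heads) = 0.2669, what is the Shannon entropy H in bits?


H = -p*log2(p) - (1-p)*log2(1-p). -0.2669*log2(0.2669) = 0.508612; -0.7331*log2(0.7331) = 0.328369. H = 0.508612 + 0.328369 = 0.837

0.837 bits


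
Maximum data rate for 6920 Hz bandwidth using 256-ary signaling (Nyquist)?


Rate = 2 * B * log2(M) = 2 * 6920 * 8.0 = 110720.0

110720.0 bps


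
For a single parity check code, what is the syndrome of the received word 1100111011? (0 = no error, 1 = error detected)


Syndrome = XOR of all bits = 1 XOR 1 XOR 0 XOR 0 XOR 1 XOR 1 XOR 1 XOR 0 XOR 1 XOR 1 = 1

1


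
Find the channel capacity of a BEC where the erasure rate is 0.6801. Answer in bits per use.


C = 1 - epsilon = 1 - 0.6801 = 0.3199

0.3199 bits


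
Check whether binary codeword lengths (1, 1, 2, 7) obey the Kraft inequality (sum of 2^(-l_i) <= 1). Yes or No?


Kraft sum = sum(2^(-l_i)) = 1.2578, need <= 1. Result: violated (a binary prefix-free code with these lengths cannot exist)

No


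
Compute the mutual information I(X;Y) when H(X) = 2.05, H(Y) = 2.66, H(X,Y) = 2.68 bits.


I(X;Y) = H(X) + H(Y) - H(X,Y) = 2.05 + 2.66 - 2.68 = 2.03

2.03 bits


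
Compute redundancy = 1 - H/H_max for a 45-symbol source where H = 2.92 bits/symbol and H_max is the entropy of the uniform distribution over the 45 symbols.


H_max = log2(K) = log2(45) = 5.4919 bits/symbol. Redundancy = 1 - H/H_max = 1 - 2.92/5.4919 = 1 - 0.5317 = 0.4683

0.4683


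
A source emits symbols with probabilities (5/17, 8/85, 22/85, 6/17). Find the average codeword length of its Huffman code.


Huffman construction (repeatedly merge the two least-probable nodes; each merge adds 1 bit to every symbol beneath it): 8/85 + 22/85 = 6/17; 5/17 + 6/17 = 11/17; 6/17 + 11/17 = 1. Resulting codeword lengths (in the order the probabilities were given): (2, 2, 2, 2). L_avg = sum(p_i * l_i) = 5/17*2 + 8/85*2 + 22/85*2 + 6/17*2 = 2

2.0 bits
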